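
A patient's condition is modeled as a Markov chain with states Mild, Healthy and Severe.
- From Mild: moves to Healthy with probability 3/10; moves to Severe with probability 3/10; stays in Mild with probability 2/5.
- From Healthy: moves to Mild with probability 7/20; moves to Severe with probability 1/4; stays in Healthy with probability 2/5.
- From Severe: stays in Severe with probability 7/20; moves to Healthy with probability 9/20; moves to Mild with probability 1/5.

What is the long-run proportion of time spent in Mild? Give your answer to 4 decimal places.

0.3217

Let the stationary distribution be π with π = πP and π_1 + π_2 + π_3 = 1.
π_1 = 0.4·π_1 + 0.35·π_2 + 0.2·π_3
π_2 = 0.3·π_1 + 0.4·π_2 + 0.45·π_3
Solving with the normalization constraint gives π = (0.3217, 0.3826, 0.2957).
So the stationary probability of Mild is 0.3217.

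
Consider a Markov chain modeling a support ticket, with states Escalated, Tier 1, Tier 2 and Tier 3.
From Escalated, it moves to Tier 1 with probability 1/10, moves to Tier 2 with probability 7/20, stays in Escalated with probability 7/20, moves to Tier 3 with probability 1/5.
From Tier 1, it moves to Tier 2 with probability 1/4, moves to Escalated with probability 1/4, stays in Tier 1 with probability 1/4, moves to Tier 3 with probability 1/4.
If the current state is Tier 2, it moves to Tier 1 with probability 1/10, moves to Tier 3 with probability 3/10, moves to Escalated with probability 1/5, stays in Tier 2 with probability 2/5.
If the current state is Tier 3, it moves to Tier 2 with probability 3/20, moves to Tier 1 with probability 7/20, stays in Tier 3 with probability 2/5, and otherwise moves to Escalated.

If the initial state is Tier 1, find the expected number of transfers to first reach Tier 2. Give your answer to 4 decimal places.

4.0808

Let t(s) be the expected number of transfers to first reach Tier 2 from state s, with t(Tier 2) = 0. Conditioning on the first transfer:
t(Escalated) = 1 + 0.35·t(Escalated) + 0.1·t(Tier 1) + 0.2·t(Tier 3)
t(Tier 1) = 1 + 0.25·t(Escalated) + 0.25·t(Tier 1) + 0.25·t(Tier 3)
t(Tier 3) = 1 + 0.1·t(Escalated) + 0.35·t(Tier 1) + 0.4·t(Tier 3)
Solving: t(Escalated) = 3.5960, t(Tier 1) = 4.0808, t(Tier 3) = 4.6465.
Expected transfers from Tier 1 to Tier 2: 4.0808.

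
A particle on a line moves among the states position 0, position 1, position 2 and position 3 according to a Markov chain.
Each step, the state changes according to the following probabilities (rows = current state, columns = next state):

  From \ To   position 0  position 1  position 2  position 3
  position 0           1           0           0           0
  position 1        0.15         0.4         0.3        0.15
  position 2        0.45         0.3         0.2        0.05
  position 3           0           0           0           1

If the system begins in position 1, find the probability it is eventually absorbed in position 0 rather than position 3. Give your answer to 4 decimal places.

Let h(s) be the probability of absorption at position 0 starting from transient state s. Then h(position 0) = 1 and h(position 3) = 0. By first-step analysis:
h(position 1) = 0.15·1 + 0.4·h(position 1) + 0.3·h(position 2) + 0.15·0
h(position 2) = 0.45·1 + 0.3·h(position 1) + 0.2·h(position 2) + 0.05·0
Solving: h(position 1) = 0.6538, h(position 2) = 0.8077.
Starting from position 1, the probability is 0.6538.

0.6538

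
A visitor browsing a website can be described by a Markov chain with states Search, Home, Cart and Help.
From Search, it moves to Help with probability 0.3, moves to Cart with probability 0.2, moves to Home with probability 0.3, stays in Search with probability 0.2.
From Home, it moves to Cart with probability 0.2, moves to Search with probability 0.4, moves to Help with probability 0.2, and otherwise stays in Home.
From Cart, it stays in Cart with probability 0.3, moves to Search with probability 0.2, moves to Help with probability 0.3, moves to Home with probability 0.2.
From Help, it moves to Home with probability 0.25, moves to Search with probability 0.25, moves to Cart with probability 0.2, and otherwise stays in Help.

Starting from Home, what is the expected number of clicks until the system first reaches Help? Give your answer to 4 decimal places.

Let t(s) be the expected number of clicks to first reach Help from state s, with t(Help) = 0. Conditioning on the first click:
t(Search) = 1 + 0.2·t(Search) + 0.3·t(Home) + 0.2·t(Cart)
t(Home) = 1 + 0.4·t(Search) + 0.2·t(Home) + 0.2·t(Cart)
t(Cart) = 1 + 0.2·t(Search) + 0.2·t(Home) + 0.3·t(Cart)
Solving: t(Search) = 3.6397, t(Home) = 3.9706, t(Cart) = 3.6029.
Expected clicks from Home to Help: 3.9706.

3.9706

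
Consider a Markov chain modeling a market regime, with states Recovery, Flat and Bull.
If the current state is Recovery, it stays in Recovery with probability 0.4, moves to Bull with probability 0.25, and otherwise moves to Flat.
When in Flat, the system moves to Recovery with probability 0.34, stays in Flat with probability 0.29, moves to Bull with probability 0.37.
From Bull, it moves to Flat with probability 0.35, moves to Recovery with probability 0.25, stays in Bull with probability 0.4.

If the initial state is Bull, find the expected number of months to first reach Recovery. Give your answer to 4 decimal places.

3.5750

Let t(s) be the expected number of months to first reach Recovery from state s, with t(Recovery) = 0. Conditioning on the first month:
t(Flat) = 1 + 0.29·t(Flat) + 0.37·t(Bull)
t(Bull) = 1 + 0.35·t(Flat) + 0.4·t(Bull)
Solving: t(Flat) = 3.2715, t(Bull) = 3.5750.
Expected months from Bull to Recovery: 3.5750.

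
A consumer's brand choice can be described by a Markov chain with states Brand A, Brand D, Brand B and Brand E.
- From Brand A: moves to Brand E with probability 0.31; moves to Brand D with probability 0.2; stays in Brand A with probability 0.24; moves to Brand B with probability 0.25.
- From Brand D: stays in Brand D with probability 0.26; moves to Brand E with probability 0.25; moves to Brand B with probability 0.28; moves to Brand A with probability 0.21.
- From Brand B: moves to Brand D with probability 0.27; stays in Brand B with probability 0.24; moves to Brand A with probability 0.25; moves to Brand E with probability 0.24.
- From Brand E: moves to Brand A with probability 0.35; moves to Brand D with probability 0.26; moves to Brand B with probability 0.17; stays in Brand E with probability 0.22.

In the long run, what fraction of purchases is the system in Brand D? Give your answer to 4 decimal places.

0.2466

Let the stationary distribution be π with π = πP and π_1 + π_2 + π_3 + π_4 = 1.
π_1 = 0.24·π_1 + 0.21·π_2 + 0.25·π_3 + 0.35·π_4
π_2 = 0.2·π_1 + 0.26·π_2 + 0.27·π_3 + 0.26·π_4
π_3 = 0.25·π_1 + 0.28·π_2 + 0.24·π_3 + 0.17·π_4
Solving with the normalization constraint gives π = (0.2631, 0.2466, 0.2346, 0.2558).
So the stationary probability of Brand D is 0.2466.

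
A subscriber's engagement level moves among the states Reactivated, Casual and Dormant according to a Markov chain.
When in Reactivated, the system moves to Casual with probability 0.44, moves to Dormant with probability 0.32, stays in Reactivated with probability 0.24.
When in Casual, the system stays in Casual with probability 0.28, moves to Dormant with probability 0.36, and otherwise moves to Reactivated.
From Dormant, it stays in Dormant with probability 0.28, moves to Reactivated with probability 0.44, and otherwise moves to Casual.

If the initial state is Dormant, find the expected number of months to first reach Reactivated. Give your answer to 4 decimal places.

2.3946

Let t(s) be the expected number of months to first reach Reactivated from state s, with t(Reactivated) = 0. Conditioning on the first month:
t(Casual) = 1 + 0.28·t(Casual) + 0.36·t(Dormant)
t(Dormant) = 1 + 0.28·t(Casual) + 0.28·t(Dormant)
Solving: t(Casual) = 2.5862, t(Dormant) = 2.3946.
Expected months from Dormant to Reactivated: 2.3946.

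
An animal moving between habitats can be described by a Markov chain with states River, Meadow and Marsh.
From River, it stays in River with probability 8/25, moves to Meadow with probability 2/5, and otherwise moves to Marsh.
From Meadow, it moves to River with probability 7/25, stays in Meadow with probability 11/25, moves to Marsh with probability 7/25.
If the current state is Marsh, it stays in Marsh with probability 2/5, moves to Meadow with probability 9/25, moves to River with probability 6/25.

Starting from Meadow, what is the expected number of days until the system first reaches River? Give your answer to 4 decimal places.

3.7415

Let t(s) be the expected number of days to first reach River from state s, with t(River) = 0. Conditioning on the first day:
t(Meadow) = 1 + 0.44·t(Meadow) + 0.28·t(Marsh)
t(Marsh) = 1 + 0.36·t(Meadow) + 0.4·t(Marsh)
Solving: t(Meadow) = 3.7415, t(Marsh) = 3.9116.
Expected days from Meadow to River: 3.7415.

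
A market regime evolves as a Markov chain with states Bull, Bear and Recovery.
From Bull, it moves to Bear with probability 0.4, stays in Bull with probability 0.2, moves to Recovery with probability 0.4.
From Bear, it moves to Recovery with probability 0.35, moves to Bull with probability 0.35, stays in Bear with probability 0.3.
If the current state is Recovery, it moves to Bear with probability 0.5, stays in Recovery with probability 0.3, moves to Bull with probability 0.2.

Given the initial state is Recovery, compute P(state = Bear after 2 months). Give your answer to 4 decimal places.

0.3800

Sum over the intermediate state after 1 month:
P = P(Recovery→Bull)·P(Bull→Bear) + P(Recovery→Bear)·P(Bear→Bear) + P(Recovery→Recovery)·P(Recovery→Bear)
  = 0.2×0.4 + 0.5×0.3 + 0.3×0.5
  = 0.0800 + 0.1500 + 0.1500 = 0.3800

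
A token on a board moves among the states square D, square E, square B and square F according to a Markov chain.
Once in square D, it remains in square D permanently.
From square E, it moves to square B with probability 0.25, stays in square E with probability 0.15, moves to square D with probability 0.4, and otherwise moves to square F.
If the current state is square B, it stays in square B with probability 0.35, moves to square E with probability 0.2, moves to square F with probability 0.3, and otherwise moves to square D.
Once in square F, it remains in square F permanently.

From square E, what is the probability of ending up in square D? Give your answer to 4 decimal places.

Let h(s) be the probability of absorption at square D starting from transient state s. Then h(square D) = 1 and h(square F) = 0. By first-step analysis:
h(square E) = 0.4·1 + 0.15·h(square E) + 0.25·h(square B) + 0.2·0
h(square B) = 0.15·1 + 0.2·h(square E) + 0.35·h(square B) + 0.3·0
Solving: h(square E) = 0.5920, h(square B) = 0.4129.
Starting from square E, the probability is 0.5920.

0.5920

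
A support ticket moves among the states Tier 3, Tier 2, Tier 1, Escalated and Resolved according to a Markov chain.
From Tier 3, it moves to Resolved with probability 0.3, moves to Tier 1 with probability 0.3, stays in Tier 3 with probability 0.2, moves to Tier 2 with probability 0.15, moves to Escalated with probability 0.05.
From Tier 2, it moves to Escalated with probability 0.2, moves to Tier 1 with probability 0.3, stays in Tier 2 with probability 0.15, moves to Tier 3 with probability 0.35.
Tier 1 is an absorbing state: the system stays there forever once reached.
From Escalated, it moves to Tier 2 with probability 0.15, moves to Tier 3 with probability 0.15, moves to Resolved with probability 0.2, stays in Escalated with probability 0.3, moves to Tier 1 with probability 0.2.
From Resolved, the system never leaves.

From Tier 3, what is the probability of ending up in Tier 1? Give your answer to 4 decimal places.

0.5420

Let h(s) be the probability of absorption at Tier 1 starting from transient state s. Then h(Tier 1) = 1 and h(Resolved) = 0. By first-step analysis:
h(Tier 3) = 0.2·h(Tier 3) + 0.15·h(Tier 2) + 0.3·1 + 0.05·h(Escalated) + 0.3·0
h(Tier 2) = 0.35·h(Tier 3) + 0.15·h(Tier 2) + 0.3·1 + 0.2·h(Escalated)
h(Escalated) = 0.15·h(Tier 3) + 0.15·h(Tier 2) + 0.2·1 + 0.3·h(Escalated) + 0.2·0
Solving: h(Tier 3) = 0.5420, h(Tier 2) = 0.7063, h(Escalated) = 0.5532.
Starting from Tier 3, the probability is 0.5420.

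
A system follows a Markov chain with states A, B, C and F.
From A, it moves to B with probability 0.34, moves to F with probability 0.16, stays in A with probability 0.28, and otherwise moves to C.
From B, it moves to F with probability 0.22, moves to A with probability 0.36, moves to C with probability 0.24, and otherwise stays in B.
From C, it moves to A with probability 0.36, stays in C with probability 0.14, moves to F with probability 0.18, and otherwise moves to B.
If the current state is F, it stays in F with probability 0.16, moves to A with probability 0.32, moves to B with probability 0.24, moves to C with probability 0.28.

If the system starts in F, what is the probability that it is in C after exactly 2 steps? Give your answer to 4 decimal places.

Propagate the distribution vector 2 steps from F.
After 0 steps: (0.0000, 0.0000, 0.0000, 1.0000)
After 1 step: (0.3200, 0.2400, 0.2800, 0.1600)
After 2 steps: (0.3280, 0.2800, 0.2120, 0.1800)
P(in C after 2 steps) = 0.2120

0.2120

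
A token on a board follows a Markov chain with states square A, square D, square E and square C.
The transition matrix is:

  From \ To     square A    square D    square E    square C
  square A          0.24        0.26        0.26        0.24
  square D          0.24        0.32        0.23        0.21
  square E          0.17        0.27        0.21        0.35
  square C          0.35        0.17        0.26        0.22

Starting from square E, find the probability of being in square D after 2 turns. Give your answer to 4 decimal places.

0.2468

Propagate the distribution vector 2 turns from square E.
After 0 turns: (0.0000, 0.0000, 1.0000, 0.0000)
After 1 turn: (0.1700, 0.2700, 0.2100, 0.3500)
After 2 turns: (0.2638, 0.2468, 0.2414, 0.2480)
P(in square D after 2 turns) = 0.2468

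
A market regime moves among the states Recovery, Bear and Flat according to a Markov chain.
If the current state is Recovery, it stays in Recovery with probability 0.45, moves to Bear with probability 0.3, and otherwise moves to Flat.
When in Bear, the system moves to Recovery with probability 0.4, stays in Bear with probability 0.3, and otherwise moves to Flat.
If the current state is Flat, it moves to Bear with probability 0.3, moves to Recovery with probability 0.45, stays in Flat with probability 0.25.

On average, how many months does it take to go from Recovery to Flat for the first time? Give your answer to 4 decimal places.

3.7736

Let t(s) be the expected number of months to first reach Flat from state s, with t(Flat) = 0. Conditioning on the first month:
t(Recovery) = 1 + 0.45·t(Recovery) + 0.3·t(Bear)
t(Bear) = 1 + 0.4·t(Recovery) + 0.3·t(Bear)
Solving: t(Recovery) = 3.7736, t(Bear) = 3.5849.
Expected months from Recovery to Flat: 3.7736.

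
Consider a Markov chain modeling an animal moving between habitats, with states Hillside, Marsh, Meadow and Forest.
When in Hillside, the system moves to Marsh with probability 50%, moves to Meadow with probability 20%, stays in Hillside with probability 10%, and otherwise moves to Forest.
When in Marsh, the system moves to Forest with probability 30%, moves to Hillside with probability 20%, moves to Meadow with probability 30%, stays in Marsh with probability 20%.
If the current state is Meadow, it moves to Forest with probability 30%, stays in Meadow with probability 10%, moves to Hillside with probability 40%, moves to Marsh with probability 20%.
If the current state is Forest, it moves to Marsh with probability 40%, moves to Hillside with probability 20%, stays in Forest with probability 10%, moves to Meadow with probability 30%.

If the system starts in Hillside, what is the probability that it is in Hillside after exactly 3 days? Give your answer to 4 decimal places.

0.2270

Propagate the distribution vector 3 days from Hillside.
After 0 days: (1.0000, 0.0000, 0.0000, 0.0000)
After 1 day: (0.1000, 0.5000, 0.2000, 0.2000)
After 2 days: (0.2300, 0.2700, 0.2500, 0.2500)
After 3 days: (0.2270, 0.3190, 0.2270, 0.2270)
P(in Hillside after 3 days) = 0.2270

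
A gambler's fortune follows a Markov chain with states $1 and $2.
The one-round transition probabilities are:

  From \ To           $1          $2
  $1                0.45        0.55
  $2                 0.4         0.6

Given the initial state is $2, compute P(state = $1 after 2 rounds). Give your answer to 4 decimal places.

Sum over the intermediate state after 1 round:
P = P($2→$1)·P($1→$1) + P($2→$2)·P($2→$1)
  = 0.4×0.45 + 0.6×0.4
  = 0.1800 + 0.2400 = 0.4200

0.4200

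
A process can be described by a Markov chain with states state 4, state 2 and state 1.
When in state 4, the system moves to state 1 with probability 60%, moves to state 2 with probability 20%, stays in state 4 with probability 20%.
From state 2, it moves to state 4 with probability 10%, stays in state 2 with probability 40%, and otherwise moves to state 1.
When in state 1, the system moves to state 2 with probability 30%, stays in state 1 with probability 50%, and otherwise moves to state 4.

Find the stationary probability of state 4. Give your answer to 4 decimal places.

0.1685

Let the stationary distribution be π with π = πP and π_1 + π_2 + π_3 = 1.
π_1 = 0.2·π_1 + 0.1·π_2 + 0.2·π_3
π_2 = 0.2·π_1 + 0.4·π_2 + 0.3·π_3
Solving with the normalization constraint gives π = (0.1685, 0.3146, 0.5169).
So the stationary probability of state 4 is 0.1685.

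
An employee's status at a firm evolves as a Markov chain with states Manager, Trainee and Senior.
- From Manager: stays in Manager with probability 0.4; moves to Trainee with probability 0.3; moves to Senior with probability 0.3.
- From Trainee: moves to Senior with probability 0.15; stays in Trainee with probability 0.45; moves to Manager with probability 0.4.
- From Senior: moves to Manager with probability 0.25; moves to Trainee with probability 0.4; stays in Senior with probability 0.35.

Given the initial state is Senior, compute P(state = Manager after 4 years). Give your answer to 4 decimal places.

0.3620

Propagate the distribution vector 4 years from Senior.
After 0 years: (0.0000, 0.0000, 1.0000)
After 1 year: (0.2500, 0.4000, 0.3500)
After 2 years: (0.3475, 0.3950, 0.2575)
After 3 years: (0.3614, 0.3850, 0.2536)
After 4 years: (0.3620, 0.3831, 0.2549)
P(in Manager after 4 years) = 0.3620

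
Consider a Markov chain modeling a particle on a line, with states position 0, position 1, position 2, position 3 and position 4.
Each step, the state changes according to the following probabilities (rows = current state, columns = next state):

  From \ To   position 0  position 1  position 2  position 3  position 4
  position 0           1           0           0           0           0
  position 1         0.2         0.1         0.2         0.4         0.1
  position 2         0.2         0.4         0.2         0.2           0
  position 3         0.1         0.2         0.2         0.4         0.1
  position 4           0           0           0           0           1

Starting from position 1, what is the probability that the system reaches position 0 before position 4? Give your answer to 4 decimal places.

0.6721

Let h(s) be the probability of absorption at position 0 starting from transient state s. Then h(position 0) = 1 and h(position 4) = 0. By first-step analysis:
h(position 1) = 0.2·1 + 0.1·h(position 1) + 0.2·h(position 2) + 0.4·h(position 3) + 0.1·0
h(position 2) = 0.2·1 + 0.4·h(position 1) + 0.2·h(position 2) + 0.2·h(position 3)
h(position 3) = 0.1·1 + 0.2·h(position 1) + 0.2·h(position 2) + 0.4·h(position 3) + 0.1·0
Solving: h(position 1) = 0.6721, h(position 2) = 0.7459, h(position 3) = 0.6393.
Starting from position 1, the probability is 0.6721.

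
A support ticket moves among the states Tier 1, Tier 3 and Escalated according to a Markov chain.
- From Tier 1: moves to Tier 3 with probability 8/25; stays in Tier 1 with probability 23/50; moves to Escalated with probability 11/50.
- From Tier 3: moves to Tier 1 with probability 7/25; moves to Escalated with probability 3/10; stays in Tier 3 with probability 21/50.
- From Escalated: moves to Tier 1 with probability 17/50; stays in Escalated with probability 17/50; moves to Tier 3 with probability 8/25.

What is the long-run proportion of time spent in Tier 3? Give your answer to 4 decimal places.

Let the stationary distribution be π with π = πP and π_1 + π_2 + π_3 = 1.
π_1 = 0.46·π_1 + 0.28·π_2 + 0.34·π_3
π_2 = 0.32·π_1 + 0.42·π_2 + 0.32·π_3
Solving with the normalization constraint gives π = (0.3621, 0.3556, 0.2823).
So the stationary probability of Tier 3 is 0.3556.

0.3556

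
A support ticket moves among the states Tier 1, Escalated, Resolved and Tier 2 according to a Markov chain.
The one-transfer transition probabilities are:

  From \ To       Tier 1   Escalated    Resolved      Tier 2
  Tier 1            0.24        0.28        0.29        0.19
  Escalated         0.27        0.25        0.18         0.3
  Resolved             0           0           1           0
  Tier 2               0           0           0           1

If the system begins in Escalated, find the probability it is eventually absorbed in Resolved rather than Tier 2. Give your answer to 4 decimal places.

0.4351

Let h(s) be the probability of absorption at Resolved starting from transient state s. Then h(Resolved) = 1 and h(Tier 2) = 0. By first-step analysis:
h(Tier 1) = 0.24·h(Tier 1) + 0.28·h(Escalated) + 0.29·1 + 0.19·0
h(Escalated) = 0.27·h(Tier 1) + 0.25·h(Escalated) + 0.18·1 + 0.3·0
Solving: h(Tier 1) = 0.5419, h(Escalated) = 0.4351.
Starting from Escalated, the probability is 0.4351.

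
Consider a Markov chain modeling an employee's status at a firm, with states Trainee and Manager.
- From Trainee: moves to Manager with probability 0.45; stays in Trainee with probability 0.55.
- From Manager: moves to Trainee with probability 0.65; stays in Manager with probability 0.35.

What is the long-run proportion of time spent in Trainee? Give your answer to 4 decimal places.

0.5909

Let the stationary distribution be π with π = πP and π_1 + π_2 = 1.
π_1 = 0.55·π_1 + 0.65·π_2
Solving with the normalization constraint gives π = (0.5909, 0.4091).
So the stationary probability of Trainee is 0.5909.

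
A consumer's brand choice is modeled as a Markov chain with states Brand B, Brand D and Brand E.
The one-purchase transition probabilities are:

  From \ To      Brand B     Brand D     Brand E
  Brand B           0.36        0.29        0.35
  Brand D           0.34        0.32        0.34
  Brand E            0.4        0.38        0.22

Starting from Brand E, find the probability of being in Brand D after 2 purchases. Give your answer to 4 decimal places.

0.3212

Sum over the intermediate state after 1 purchase:
P = P(Brand E→Brand B)·P(Brand B→Brand D) + P(Brand E→Brand D)·P(Brand D→Brand D) + P(Brand E→Brand E)·P(Brand E→Brand D)
  = 0.4×0.29 + 0.38×0.32 + 0.22×0.38
  = 0.1160 + 0.1216 + 0.0836 = 0.3212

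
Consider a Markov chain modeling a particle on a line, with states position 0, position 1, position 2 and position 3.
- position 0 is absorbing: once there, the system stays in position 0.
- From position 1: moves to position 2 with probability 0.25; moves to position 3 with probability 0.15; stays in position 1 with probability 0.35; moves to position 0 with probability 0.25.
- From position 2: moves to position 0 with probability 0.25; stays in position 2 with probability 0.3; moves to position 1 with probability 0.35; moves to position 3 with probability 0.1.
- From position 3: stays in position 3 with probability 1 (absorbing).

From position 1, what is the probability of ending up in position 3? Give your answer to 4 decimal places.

0.3537

Let h(s) be the probability of absorption at position 3 starting from transient state s. Then h(position 3) = 1 and h(position 0) = 0. By first-step analysis:
h(position 1) = 0.25·0 + 0.35·h(position 1) + 0.25·h(position 2) + 0.15·1
h(position 2) = 0.25·0 + 0.35·h(position 1) + 0.3·h(position 2) + 0.1·1
Solving: h(position 1) = 0.3537, h(position 2) = 0.3197.
Starting from position 1, the probability is 0.3537.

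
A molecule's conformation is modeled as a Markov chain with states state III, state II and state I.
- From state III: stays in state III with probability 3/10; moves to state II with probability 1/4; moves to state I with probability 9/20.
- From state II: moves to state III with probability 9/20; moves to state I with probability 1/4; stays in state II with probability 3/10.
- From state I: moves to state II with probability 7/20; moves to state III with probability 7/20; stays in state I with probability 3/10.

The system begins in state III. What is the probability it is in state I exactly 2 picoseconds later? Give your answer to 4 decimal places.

0.3325

Sum over the intermediate state after 1 picosecond:
P = P(state III→state III)·P(state III→state I) + P(state III→state II)·P(state II→state I) + P(state III→state I)·P(state I→state I)
  = 0.3×0.45 + 0.25×0.25 + 0.45×0.3
  = 0.1350 + 0.0625 + 0.1350 = 0.3325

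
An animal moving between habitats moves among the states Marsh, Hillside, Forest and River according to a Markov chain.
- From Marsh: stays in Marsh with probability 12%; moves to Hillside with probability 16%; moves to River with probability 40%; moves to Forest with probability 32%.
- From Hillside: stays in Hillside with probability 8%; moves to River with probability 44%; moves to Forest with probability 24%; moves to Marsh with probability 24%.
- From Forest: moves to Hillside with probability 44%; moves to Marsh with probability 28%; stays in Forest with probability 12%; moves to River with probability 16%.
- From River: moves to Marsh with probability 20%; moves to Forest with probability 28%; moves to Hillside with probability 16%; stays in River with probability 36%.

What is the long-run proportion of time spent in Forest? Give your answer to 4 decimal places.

Let the stationary distribution be π with π = πP and π_1 + π_2 + π_3 + π_4 = 1.
π_1 = 0.12·π_1 + 0.24·π_2 + 0.28·π_3 + 0.2·π_4
π_2 = 0.16·π_1 + 0.08·π_2 + 0.44·π_3 + 0.16·π_4
π_3 = 0.32·π_1 + 0.24·π_2 + 0.12·π_3 + 0.28·π_4
Solving with the normalization constraint gives π = (0.2109, 0.2107, 0.2414, 0.3370).
So the stationary probability of Forest is 0.2414.

0.2414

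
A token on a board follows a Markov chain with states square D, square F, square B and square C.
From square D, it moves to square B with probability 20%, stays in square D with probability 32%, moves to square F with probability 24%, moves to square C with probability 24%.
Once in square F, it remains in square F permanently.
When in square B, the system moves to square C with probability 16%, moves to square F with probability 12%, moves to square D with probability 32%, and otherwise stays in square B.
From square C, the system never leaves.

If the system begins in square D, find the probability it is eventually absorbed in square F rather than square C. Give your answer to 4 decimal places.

0.4884

Let h(s) be the probability of absorption at square F starting from transient state s. Then h(square F) = 1 and h(square C) = 0. By first-step analysis:
h(square D) = 0.32·h(square D) + 0.24·1 + 0.2·h(square B) + 0.24·0
h(square B) = 0.32·h(square D) + 0.12·1 + 0.4·h(square B) + 0.16·0
Solving: h(square D) = 0.4884, h(square B) = 0.4605.
Starting from square D, the probability is 0.4884.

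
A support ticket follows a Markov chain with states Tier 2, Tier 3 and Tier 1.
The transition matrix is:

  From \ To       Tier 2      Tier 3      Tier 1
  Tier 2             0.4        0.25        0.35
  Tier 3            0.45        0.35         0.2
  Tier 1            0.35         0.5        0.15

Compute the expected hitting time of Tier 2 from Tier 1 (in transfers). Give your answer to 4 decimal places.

Let t(s) be the expected number of transfers to first reach Tier 2 from state s, with t(Tier 2) = 0. Conditioning on the first transfer:
t(Tier 3) = 1 + 0.35·t(Tier 3) + 0.2·t(Tier 1)
t(Tier 1) = 1 + 0.5·t(Tier 3) + 0.15·t(Tier 1)
Solving: t(Tier 3) = 2.3204, t(Tier 1) = 2.5414.
Expected transfers from Tier 1 to Tier 2: 2.5414.

2.5414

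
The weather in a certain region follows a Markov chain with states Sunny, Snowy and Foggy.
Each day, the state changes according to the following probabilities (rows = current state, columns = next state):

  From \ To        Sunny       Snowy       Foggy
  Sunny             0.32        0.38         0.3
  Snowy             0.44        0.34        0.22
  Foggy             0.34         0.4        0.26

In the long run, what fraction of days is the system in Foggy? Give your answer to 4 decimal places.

0.2600

Let the stationary distribution be π with π = πP and π_1 + π_2 + π_3 = 1.
π_1 = 0.32·π_1 + 0.44·π_2 + 0.34·π_3
π_2 = 0.38·π_1 + 0.34·π_2 + 0.4·π_3
Solving with the normalization constraint gives π = (0.3696, 0.3704, 0.2600).
So the stationary probability of Foggy is 0.2600.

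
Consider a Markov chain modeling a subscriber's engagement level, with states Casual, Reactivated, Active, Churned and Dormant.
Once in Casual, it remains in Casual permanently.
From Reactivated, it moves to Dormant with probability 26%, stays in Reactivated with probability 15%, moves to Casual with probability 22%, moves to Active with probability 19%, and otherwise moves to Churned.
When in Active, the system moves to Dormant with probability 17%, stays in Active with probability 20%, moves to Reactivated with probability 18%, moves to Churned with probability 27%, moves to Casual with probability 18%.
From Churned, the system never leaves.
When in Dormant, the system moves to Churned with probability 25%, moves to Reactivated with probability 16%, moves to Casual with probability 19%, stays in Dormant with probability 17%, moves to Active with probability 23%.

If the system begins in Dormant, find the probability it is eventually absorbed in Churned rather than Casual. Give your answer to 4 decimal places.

0.5577

Let h(s) be the probability of absorption at Churned starting from transient state s. Then h(Churned) = 1 and h(Casual) = 0. By first-step analysis:
h(Reactivated) = 0.22·0 + 0.15·h(Reactivated) + 0.19·h(Active) + 0.18·1 + 0.26·h(Dormant)
h(Active) = 0.18·0 + 0.18·h(Reactivated) + 0.2·h(Active) + 0.27·1 + 0.17·h(Dormant)
h(Dormant) = 0.19·0 + 0.16·h(Reactivated) + 0.23·h(Active) + 0.25·1 + 0.17·h(Dormant)
Solving: h(Reactivated) = 0.5099, h(Active) = 0.5707, h(Dormant) = 0.5577.
Starting from Dormant, the probability is 0.5577.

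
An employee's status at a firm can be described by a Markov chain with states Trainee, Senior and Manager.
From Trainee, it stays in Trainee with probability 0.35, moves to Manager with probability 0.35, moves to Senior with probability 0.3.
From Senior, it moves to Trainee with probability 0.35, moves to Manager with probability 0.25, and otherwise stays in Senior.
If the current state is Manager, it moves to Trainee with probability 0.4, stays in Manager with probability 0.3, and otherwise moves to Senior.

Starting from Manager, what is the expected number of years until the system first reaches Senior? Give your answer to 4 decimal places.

3.3333

Let t(s) be the expected number of years to first reach Senior from state s, with t(Senior) = 0. Conditioning on the first year:
t(Trainee) = 1 + 0.35·t(Trainee) + 0.35·t(Manager)
t(Manager) = 1 + 0.4·t(Trainee) + 0.3·t(Manager)
Solving: t(Trainee) = 3.3333, t(Manager) = 3.3333.
Expected years from Manager to Senior: 3.3333.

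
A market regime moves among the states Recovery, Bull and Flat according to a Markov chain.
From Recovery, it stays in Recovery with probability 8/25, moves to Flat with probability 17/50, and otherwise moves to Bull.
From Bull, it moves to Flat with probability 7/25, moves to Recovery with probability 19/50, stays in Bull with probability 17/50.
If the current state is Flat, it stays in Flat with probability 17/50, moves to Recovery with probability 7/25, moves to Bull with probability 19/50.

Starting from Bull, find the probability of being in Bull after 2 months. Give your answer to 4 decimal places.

0.3512

Sum over the intermediate state after 1 month:
P = P(Bull→Recovery)·P(Recovery→Bull) + P(Bull→Bull)·P(Bull→Bull) + P(Bull→Flat)·P(Flat→Bull)
  = 0.38×0.34 + 0.34×0.34 + 0.28×0.38
  = 0.1292 + 0.1156 + 0.1064 = 0.3512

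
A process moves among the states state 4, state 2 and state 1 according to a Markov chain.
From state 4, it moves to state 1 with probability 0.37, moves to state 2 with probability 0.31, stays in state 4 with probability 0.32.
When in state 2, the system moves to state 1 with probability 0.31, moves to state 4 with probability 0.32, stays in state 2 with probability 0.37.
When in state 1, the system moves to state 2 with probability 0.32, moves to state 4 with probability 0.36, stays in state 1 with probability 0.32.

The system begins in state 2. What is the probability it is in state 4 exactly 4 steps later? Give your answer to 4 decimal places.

0.3333

Propagate the distribution vector 4 steps from state 2.
After 0 steps: (0.0000, 1.0000, 0.0000)
After 1 step: (0.3200, 0.3700, 0.3100)
After 2 steps: (0.3324, 0.3353, 0.3323)
After 3 steps: (0.3333, 0.3334, 0.3333)
After 4 steps: (0.3333, 0.3333, 0.3333)
P(in state 4 after 4 steps) = 0.3333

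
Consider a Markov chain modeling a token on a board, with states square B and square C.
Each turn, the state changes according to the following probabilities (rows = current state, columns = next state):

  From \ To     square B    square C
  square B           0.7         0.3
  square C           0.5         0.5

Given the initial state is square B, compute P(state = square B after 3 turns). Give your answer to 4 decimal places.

0.6280

Propagate the distribution vector 3 turns from square B.
After 0 turns: (1.0000, 0.0000)
After 1 turn: (0.7000, 0.3000)
After 2 turns: (0.6400, 0.3600)
After 3 turns: (0.6280, 0.3720)
P(in square B after 3 turns) = 0.6280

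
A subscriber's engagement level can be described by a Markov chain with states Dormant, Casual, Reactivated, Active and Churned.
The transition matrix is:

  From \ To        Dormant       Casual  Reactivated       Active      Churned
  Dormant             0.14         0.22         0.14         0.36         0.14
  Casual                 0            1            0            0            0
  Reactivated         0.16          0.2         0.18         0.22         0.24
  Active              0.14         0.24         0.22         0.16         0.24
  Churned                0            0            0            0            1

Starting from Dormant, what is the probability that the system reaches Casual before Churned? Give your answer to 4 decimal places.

Let h(s) be the probability of absorption at Casual starting from transient state s. Then h(Casual) = 1 and h(Churned) = 0. By first-step analysis:
h(Dormant) = 0.14·h(Dormant) + 0.22·1 + 0.14·h(Reactivated) + 0.36·h(Active) + 0.14·0
h(Reactivated) = 0.16·h(Dormant) + 0.2·1 + 0.18·h(Reactivated) + 0.22·h(Active) + 0.24·0
h(Active) = 0.14·h(Dormant) + 0.24·1 + 0.22·h(Reactivated) + 0.16·h(Active) + 0.24·0
Solving: h(Dormant) = 0.5458, h(Reactivated) = 0.4856, h(Active) = 0.5039.
Starting from Dormant, the probability is 0.5458.

0.5458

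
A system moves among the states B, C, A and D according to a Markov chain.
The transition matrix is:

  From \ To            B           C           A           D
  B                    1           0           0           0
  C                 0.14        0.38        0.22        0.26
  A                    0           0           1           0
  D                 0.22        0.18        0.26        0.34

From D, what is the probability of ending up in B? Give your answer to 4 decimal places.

Let h(s) be the probability of absorption at B starting from transient state s. Then h(B) = 1 and h(A) = 0. By first-step analysis:
h(C) = 0.14·1 + 0.38·h(C) + 0.22·0 + 0.26·h(D)
h(D) = 0.22·1 + 0.18·h(C) + 0.26·0 + 0.34·h(D)
Solving: h(C) = 0.4128, h(D) = 0.4459.
Starting from D, the probability is 0.4459.

0.4459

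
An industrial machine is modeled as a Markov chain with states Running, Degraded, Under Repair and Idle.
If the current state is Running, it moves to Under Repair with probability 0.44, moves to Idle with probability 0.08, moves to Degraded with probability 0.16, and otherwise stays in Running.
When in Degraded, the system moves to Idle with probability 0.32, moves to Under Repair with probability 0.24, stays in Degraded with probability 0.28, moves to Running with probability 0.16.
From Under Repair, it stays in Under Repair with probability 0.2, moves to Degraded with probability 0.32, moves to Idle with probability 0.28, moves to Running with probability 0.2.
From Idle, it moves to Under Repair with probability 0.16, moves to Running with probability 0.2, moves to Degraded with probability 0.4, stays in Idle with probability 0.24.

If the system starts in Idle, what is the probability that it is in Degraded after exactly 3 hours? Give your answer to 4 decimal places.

0.2948

Propagate the distribution vector 3 hours from Idle.
After 0 hours: (0.0000, 0.0000, 0.0000, 1.0000)
After 1 hour: (0.2000, 0.4000, 0.1600, 0.2400)
After 2 hours: (0.2080, 0.2912, 0.2544, 0.2464)
After 3 hours: (0.2133, 0.2948, 0.2517, 0.2402)
P(in Degraded after 3 hours) = 0.2948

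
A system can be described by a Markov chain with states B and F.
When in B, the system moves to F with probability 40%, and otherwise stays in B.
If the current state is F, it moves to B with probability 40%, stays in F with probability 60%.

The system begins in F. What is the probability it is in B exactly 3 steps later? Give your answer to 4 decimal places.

0.4960

Propagate the distribution vector 3 steps from F.
After 0 steps: (0.0000, 1.0000)
After 1 step: (0.4000, 0.6000)
After 2 steps: (0.4800, 0.5200)
After 3 steps: (0.4960, 0.5040)
P(in B after 3 steps) = 0.4960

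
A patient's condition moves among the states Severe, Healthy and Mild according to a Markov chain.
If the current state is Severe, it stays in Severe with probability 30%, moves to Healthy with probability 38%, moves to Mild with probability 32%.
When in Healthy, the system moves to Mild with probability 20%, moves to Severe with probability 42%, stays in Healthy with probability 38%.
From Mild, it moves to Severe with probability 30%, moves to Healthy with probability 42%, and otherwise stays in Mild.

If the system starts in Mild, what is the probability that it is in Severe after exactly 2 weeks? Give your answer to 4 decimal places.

0.3504

Sum over the intermediate state after 1 week:
P = P(Mild→Severe)·P(Severe→Severe) + P(Mild→Healthy)·P(Healthy→Severe) + P(Mild→Mild)·P(Mild→Severe)
  = 0.3×0.3 + 0.42×0.42 + 0.28×0.3
  = 0.0900 + 0.1764 + 0.0840 = 0.3504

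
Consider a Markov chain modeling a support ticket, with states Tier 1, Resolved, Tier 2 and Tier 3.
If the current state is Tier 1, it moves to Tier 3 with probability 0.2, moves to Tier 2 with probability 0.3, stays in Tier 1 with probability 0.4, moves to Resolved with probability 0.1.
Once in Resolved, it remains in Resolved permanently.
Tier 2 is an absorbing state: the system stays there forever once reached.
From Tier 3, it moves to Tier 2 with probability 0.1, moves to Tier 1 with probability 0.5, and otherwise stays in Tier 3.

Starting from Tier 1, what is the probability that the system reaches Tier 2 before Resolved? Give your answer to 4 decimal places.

0.7692

Let h(s) be the probability of absorption at Tier 2 starting from transient state s. Then h(Tier 2) = 1 and h(Resolved) = 0. By first-step analysis:
h(Tier 1) = 0.4·h(Tier 1) + 0.1·0 + 0.3·1 + 0.2·h(Tier 3)
h(Tier 3) = 0.5·h(Tier 1) + 0.1·1 + 0.4·h(Tier 3)
Solving: h(Tier 1) = 0.7692, h(Tier 3) = 0.8077.
Starting from Tier 1, the probability is 0.7692.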